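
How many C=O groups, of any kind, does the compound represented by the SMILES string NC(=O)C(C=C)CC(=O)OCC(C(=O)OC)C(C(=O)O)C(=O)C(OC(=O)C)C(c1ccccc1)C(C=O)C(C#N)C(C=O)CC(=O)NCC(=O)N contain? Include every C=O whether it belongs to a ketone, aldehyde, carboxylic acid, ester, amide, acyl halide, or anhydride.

10

H2NCO: amide, 1 C=O (running total 1).
CH2COOCH2: ester, 1 C=O (running total 2).
CH(COOCH3): ester, 1 C=O (running total 3).
CH(COOH): carboxylic acid, 1 C=O (running total 4).
CO: ketone, 1 C=O (running total 5).
CH(OCOCH3): ester, 1 C=O (running total 6).
CH(CHO): aldehyde, 1 C=O (running total 7).
CH(CHO): aldehyde, 1 C=O (running total 8).
CH2CONHCH2: amide, 1 C=O (running total 9).
CONH2: amide, 1 C=O (running total 10).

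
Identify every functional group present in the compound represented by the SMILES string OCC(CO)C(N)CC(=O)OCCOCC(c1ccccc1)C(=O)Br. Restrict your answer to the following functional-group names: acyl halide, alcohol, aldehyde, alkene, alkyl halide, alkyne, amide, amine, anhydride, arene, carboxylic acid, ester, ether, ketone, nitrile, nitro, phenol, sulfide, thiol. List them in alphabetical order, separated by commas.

acyl halide, alcohol, amine, arene, ester, ether

Working along the chain:
  HOCH2: HO– on an sp³ carbon → alcohol.
  CH(CH2OH): pendant –CH2OH on an sp³ backbone C → alcohol.
  CH(NH2): –NH2 on an sp³ carbon with no adjacent C=O → amine.
  CH2COOCH2: –C(=O)–O–C with C on the carbonyl side → ester.
  CH2OCH2: C–O–C with sp³ carbons on both sides and no adjacent C=O → ether.
  CH(C6H5): pendant –C6H5: benzene ring → arene.
  COBr: –C(=O)Br: carbonyl C bonded to C and to a halogen → acyl halide (not alkyl halide).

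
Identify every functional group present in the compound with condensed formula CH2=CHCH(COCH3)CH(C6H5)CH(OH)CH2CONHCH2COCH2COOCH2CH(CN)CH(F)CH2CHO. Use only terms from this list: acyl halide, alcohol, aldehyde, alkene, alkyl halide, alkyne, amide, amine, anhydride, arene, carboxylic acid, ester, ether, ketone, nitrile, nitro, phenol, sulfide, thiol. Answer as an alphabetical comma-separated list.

alcohol, aldehyde, alkene, alkyl halide, amide, arene, ester, ketone, nitrile

Taking each segment in turn:
  CH2=CH: C=C double bond → alkene.
  CH(COCH3): pendant –COCH3: carbonyl C bonded to two carbons → ketone.
  CH(C6H5): pendant –C6H5: benzene ring → arene.
  CH(OH): –OH on an sp³ carbon → alcohol (secondary).
  CH2CONHCH2: –C(=O)–N– linkage → amide (the N is not an amine).
  CO: –C(=O)– with carbon on both sides → ketone.
  CH2COOCH2: –C(=O)–O–C with C on the carbonyl side → ester.
  CH(CN): pendant –C≡N: nitrile.
  CH(F): halogen on an sp³ carbon → alkyl halide.
  CHO: terminal –CHO: carbonyl C bonded to H and C → aldehyde.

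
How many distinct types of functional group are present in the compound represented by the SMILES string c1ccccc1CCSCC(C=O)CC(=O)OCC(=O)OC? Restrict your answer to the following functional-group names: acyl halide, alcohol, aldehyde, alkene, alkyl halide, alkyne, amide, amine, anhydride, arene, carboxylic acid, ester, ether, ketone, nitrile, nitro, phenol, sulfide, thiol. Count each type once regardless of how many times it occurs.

Taking each segment in turn:
  C6H5: C6H5– phenyl ring → arene.
  CH2SCH2: C–S–C linkage → sulfide (thioether).
  CH(CHO): pendant –CHO: carbonyl C bonded to C and H → aldehyde.
  CH2COOCH2: –C(=O)–O–C with C on the carbonyl side → ester.
  COOCH3: –C(=O)OCH3: carbonyl C bonded to C and to –OCH3 → ester (not ketone + ether).
Distinct types present: aldehyde, arene, ester, sulfide.

4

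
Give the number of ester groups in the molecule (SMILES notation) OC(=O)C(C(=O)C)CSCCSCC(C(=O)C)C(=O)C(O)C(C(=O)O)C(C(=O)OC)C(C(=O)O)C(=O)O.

–COOH: carbonyl C bonded to –OH and C → carboxylic acid (the –OH is not a separate alcohol).
pendant –COCH3: carbonyl C bonded to two carbons → ketone.
C–S–C linkage → sulfide (thioether).
C–S–C linkage → sulfide (thioether).
pendant –COCH3: carbonyl C bonded to two carbons → ketone.
–C(=O)– with carbon on both sides → ketone.
–OH on an sp³ carbon → alcohol (secondary).
pendant –COOH: carbonyl C bonded to C and –OH → carboxylic acid.
pendant –COOCH3: carbonyl C bonded to C and –OCH3 → ester.
pendant –COOH: carbonyl C bonded to C and –OH → carboxylic acid.
–COOH: carbonyl C bonded to –OH and C → carboxylic acid (the –OH is not a separate alcohol).
Ester appears at: CH(COOCH3) → 1.

1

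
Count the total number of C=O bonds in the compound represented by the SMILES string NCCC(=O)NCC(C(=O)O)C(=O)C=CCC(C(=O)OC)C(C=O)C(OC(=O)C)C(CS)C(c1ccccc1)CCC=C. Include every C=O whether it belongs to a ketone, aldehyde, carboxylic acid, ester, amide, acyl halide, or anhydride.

6

CH2CONHCH2: amide, 1 C=O (running total 1).
CH(COOH): carboxylic acid, 1 C=O (running total 2).
CO: ketone, 1 C=O (running total 3).
CH(COOCH3): ester, 1 C=O (running total 4).
CH(CHO): aldehyde, 1 C=O (running total 5).
CH(OCOCH3): ester, 1 C=O (running total 6).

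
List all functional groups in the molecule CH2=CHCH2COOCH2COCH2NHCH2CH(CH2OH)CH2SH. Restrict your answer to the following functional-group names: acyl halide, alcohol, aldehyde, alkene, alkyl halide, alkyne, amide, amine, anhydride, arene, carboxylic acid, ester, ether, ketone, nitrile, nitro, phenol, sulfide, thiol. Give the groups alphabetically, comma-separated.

C=C double bond → alkene.
–C(=O)–O–C with C on the carbonyl side → ester.
–C(=O)– with carbon on both sides → ketone.
C–N–C with sp³ carbons and no adjacent C=O → amine (secondary).
pendant –CH2OH on an sp³ backbone C → alcohol.
–SH on an sp³ carbon → thiol.

alcohol, alkene, amine, ester, ketone, thiol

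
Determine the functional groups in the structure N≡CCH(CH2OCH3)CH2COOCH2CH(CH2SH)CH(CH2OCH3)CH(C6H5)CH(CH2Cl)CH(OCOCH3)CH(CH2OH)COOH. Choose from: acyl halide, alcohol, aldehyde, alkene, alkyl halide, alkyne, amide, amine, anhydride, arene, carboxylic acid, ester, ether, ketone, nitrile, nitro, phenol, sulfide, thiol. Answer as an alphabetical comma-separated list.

alcohol, alkyl halide, arene, carboxylic acid, ester, ether, nitrile, thiol

Reading the structure from left to right:
  N≡C: N≡C–: carbon triple-bonded to nitrogen → nitrile.
  CH(CH2OCH3): pendant –CH2OCH3: C–O–C linkage → ether.
  CH2COOCH2: –C(=O)–O–C with C on the carbonyl side → ester.
  CH(CH2SH): pendant –CH2SH → thiol.
  CH(CH2OCH3): pendant –CH2OCH3: C–O–C linkage → ether.
  CH(C6H5): pendant –C6H5: benzene ring → arene.
  CH(CH2Cl): pendant –CH2X: halogen on sp³ carbon → alkyl halide.
  CH(OCOCH3): pendant –OC(=O)CH3: an acyloxy group → ester.
  CH(CH2OH): pendant –CH2OH on an sp³ backbone C → alcohol.
  COOH: –COOH: carbonyl C bonded to –OH and C → carboxylic acid (the –OH is not a separate alcohol).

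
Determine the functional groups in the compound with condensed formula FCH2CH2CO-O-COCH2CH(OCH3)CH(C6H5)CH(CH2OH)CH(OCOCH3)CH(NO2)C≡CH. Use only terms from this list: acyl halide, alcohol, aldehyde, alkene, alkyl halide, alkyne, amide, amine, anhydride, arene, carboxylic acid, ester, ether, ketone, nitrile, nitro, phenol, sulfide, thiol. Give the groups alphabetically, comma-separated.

Reading the structure from left to right:
  FCH2: halogen on an sp³ carbon → alkyl halide.
  CH2CO-O-COCH2: two acyl groups sharing one oxygen, –C(=O)–O–C(=O)– → anhydride.
  CH(OCH3): pendant –OCH3: C–O–C with sp³ C, no adjacent C=O → ether.
  CH(C6H5): pendant –C6H5: benzene ring → arene.
  CH(CH2OH): pendant –CH2OH on an sp³ backbone C → alcohol.
  CH(OCOCH3): pendant –OC(=O)CH3: an acyloxy group → ester.
  CH(NO2): –NO2 on an sp³ carbon → nitro (the N=O is not a carbonyl).
  C≡CH: C≡C triple bond → alkyne.

alcohol, alkyl halide, alkyne, anhydride, arene, ester, ether, nitro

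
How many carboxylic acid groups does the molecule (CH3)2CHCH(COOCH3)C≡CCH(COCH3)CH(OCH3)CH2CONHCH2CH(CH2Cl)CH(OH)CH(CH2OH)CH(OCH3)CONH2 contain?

Working along the chain:
  CH(COOCH3): pendant –COOCH3: carbonyl C bonded to C and –OCH3 → ester.
  C≡C: C≡C triple bond → alkyne.
  CH(COCH3): pendant –COCH3: carbonyl C bonded to two carbons → ketone.
  CH(OCH3): pendant –OCH3: C–O–C with sp³ C, no adjacent C=O → ether.
  CH2CONHCH2: –C(=O)–N– linkage → amide (the N is not an amine).
  CH(CH2Cl): pendant –CH2X: halogen on sp³ carbon → alkyl halide.
  CH(OH): –OH on an sp³ carbon → alcohol (secondary).
  CH(CH2OH): pendant –CH2OH on an sp³ backbone C → alcohol.
  CH(OCH3): pendant –OCH3: C–O–C with sp³ C, no adjacent C=O → ether.
  CONH2: –C(=O)NH2: carbonyl C bonded to C and to N → amide (the N is not a separate amine).
No segment is a carboxylic acid: CH(COOCH3) is ester, not carboxylic acid; CH2CONHCH2 is amide, not carboxylic acid; CH(OH) is alcohol, not carboxylic acid. → 0.

0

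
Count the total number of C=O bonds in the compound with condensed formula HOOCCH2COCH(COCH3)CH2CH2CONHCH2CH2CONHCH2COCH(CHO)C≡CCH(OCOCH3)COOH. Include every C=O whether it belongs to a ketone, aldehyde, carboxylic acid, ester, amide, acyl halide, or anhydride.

9

HOOC: carboxylic acid, 1 C=O (running total 1).
CO: ketone, 1 C=O (running total 2).
CH(COCH3): ketone, 1 C=O (running total 3).
CH2CONHCH2: amide, 1 C=O (running total 4).
CH2CONHCH2: amide, 1 C=O (running total 5).
CO: ketone, 1 C=O (running total 6).
CH(CHO): aldehyde, 1 C=O (running total 7).
CH(OCOCH3): ester, 1 C=O (running total 8).
COOH: carboxylic acid, 1 C=O (running total 9).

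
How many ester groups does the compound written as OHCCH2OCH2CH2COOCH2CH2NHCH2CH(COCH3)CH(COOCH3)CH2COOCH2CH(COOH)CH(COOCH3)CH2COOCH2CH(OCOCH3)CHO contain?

terminal –CHO: carbonyl C bonded to H and C → aldehyde.
C–O–C with sp³ carbons on both sides and no adjacent C=O → ether.
–C(=O)–O–C with C on the carbonyl side → ester.
C–N–C with sp³ carbons and no adjacent C=O → amine (secondary).
pendant –COCH3: carbonyl C bonded to two carbons → ketone.
pendant –COOCH3: carbonyl C bonded to C and –OCH3 → ester.
–C(=O)–O–C with C on the carbonyl side → ester.
pendant –COOH: carbonyl C bonded to C and –OH → carboxylic acid.
pendant –COOCH3: carbonyl C bonded to C and –OCH3 → ester.
–C(=O)–O–C with C on the carbonyl side → ester.
pendant –OC(=O)CH3: an acyloxy group → ester.
terminal –CHO: carbonyl C bonded to H and C → aldehyde.
Ester appears at: CH2COOCH2, CH(COOCH3), CH2COOCH2, CH(COOCH3), CH2COOCH2, CH(OCOCH3) → 6.

6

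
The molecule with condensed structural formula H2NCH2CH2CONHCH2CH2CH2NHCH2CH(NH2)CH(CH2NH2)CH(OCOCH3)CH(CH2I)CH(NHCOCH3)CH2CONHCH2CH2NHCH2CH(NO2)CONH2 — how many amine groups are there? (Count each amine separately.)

Taking each segment in turn:
  H2NCH2: –NH2 on an sp³ carbon with no adjacent C=O → amine.
  CH2CONHCH2: –C(=O)–N– linkage → amide (the N is not an amine).
  CH2NHCH2: C–N–C with sp³ carbons and no adjacent C=O → amine (secondary).
  CH(NH2): –NH2 on an sp³ carbon with no adjacent C=O → amine.
  CH(CH2NH2): pendant –CH2NH2: N on sp³ C, no adjacent C=O → amine.
  CH(OCOCH3): pendant –OC(=O)CH3: an acyloxy group → ester.
  CH(CH2I): pendant –CH2X: halogen on sp³ carbon → alkyl halide.
  CH(NHCOCH3): pendant –NHC(=O)CH3: N bonded to a carbonyl → amide (not amine).
  CH2CONHCH2: –C(=O)–N– linkage → amide (the N is not an amine).
  CH2NHCH2: C–N–C with sp³ carbons and no adjacent C=O → amine (secondary).
  CH(NO2): –NO2 on an sp³ carbon → nitro (the N=O is not a carbonyl).
  CONH2: –C(=O)NH2: carbonyl C bonded to C and to N → amide (the N is not a separate amine).
Amine appears at: H2NCH2, CH2NHCH2, CH(NH2), CH(CH2NH2), CH2NHCH2 → 5.

5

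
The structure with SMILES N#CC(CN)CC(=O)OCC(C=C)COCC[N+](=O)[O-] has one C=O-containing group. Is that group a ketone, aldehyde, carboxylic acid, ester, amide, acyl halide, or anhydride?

ester

The carbonyl is in the CH2COOCH2 segment: –C(=O)–O–C with C on the carbonyl side → ester.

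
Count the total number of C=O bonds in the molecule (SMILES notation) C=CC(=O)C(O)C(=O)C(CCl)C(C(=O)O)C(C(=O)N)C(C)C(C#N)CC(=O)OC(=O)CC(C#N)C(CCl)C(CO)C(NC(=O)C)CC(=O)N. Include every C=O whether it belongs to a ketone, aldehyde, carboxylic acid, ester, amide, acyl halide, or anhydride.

8

CO: ketone, 1 C=O (running total 1).
CO: ketone, 1 C=O (running total 2).
CH(COOH): carboxylic acid, 1 C=O (running total 3).
CH(CONH2): amide, 1 C=O (running total 4).
CH2CO-O-COCH2: anhydride, 2 C=O (running total 6).
CH(NHCOCH3): amide, 1 C=O (running total 7).
CONH2: amide, 1 C=O (running total 8).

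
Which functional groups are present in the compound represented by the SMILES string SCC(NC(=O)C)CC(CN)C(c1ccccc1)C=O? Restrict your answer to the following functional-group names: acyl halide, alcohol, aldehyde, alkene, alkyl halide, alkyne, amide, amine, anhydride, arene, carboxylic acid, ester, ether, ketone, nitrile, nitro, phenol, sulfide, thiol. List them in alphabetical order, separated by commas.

aldehyde, amide, amine, arene, thiol

Reading the structure from left to right:
  HSCH2: –SH on an sp³ carbon → thiol.
  CH(NHCOCH3): pendant –NHC(=O)CH3: N bonded to a carbonyl → amide (not amine).
  CH(CH2NH2): pendant –CH2NH2: N on sp³ C, no adjacent C=O → amine.
  CH(C6H5): pendant –C6H5: benzene ring → arene.
  CHO: terminal –CHO: carbonyl C bonded to H and C → aldehyde.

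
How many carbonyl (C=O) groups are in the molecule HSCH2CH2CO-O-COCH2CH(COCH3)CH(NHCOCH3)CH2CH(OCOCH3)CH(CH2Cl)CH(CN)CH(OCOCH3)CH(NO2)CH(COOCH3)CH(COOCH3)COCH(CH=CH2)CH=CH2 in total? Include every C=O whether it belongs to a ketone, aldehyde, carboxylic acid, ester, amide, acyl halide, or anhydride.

CH2CO-O-COCH2: anhydride, 2 C=O (running total 2).
CH(COCH3): ketone, 1 C=O (running total 3).
CH(NHCOCH3): amide, 1 C=O (running total 4).
CH(OCOCH3): ester, 1 C=O (running total 5).
CH(OCOCH3): ester, 1 C=O (running total 6).
CH(COOCH3): ester, 1 C=O (running total 7).
CH(COOCH3): ester, 1 C=O (running total 8).
CO: ketone, 1 C=O (running total 9).

9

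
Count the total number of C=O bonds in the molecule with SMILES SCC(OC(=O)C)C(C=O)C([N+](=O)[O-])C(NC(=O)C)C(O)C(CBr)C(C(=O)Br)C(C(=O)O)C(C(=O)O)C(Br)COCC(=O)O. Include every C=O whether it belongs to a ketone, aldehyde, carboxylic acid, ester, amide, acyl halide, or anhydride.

CH(OCOCH3): ester, 1 C=O (running total 1).
CH(CHO): aldehyde, 1 C=O (running total 2).
CH(NHCOCH3): amide, 1 C=O (running total 3).
CH(COBr): acyl halide, 1 C=O (running total 4).
CH(COOH): carboxylic acid, 1 C=O (running total 5).
CH(COOH): carboxylic acid, 1 C=O (running total 6).
COOH: carboxylic acid, 1 C=O (running total 7).

7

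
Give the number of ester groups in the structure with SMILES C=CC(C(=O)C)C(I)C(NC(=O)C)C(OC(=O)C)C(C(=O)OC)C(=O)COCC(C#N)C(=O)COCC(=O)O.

C=C double bond → alkene.
pendant –COCH3: carbonyl C bonded to two carbons → ketone.
halogen on an sp³ carbon → alkyl halide.
pendant –NHC(=O)CH3: N bonded to a carbonyl → amide (not amine).
pendant –OC(=O)CH3: an acyloxy group → ester.
pendant –COOCH3: carbonyl C bonded to C and –OCH3 → ester.
–C(=O)– with carbon on both sides → ketone.
C–O–C with sp³ carbons on both sides and no adjacent C=O → ether.
pendant –C≡N: nitrile.
–C(=O)– with carbon on both sides → ketone.
C–O–C with sp³ carbons on both sides and no adjacent C=O → ether.
–COOH: carbonyl C bonded to –OH and C → carboxylic acid (the –OH is not a separate alcohol).
Ester appears at: CH(OCOCH3), CH(COOCH3) → 2.

2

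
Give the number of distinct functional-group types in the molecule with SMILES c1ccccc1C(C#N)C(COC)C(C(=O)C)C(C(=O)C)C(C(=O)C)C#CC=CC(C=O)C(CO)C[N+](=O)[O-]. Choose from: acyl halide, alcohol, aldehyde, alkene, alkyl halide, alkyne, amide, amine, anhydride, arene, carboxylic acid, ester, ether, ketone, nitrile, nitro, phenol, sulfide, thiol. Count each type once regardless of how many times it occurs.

Reading the structure from left to right:
  C6H5: C6H5– phenyl ring → arene.
  CH(CN): pendant –C≡N: nitrile.
  CH(CH2OCH3): pendant –CH2OCH3: C–O–C linkage → ether.
  CH(COCH3): pendant –COCH3: carbonyl C bonded to two carbons → ketone.
  CH(COCH3): pendant –COCH3: carbonyl C bonded to two carbons → ketone.
  CH(COCH3): pendant –COCH3: carbonyl C bonded to two carbons → ketone.
  C≡C: C≡C triple bond → alkyne.
  CH=CH: C=C double bond → alkene.
  CH(CHO): pendant –CHO: carbonyl C bonded to C and H → aldehyde.
  CH(CH2OH): pendant –CH2OH on an sp³ backbone C → alcohol.
  CH2NO2: –NO2 on carbon → nitro group.
Distinct types present: alcohol, aldehyde, alkene, alkyne, arene, ether, ketone, nitrile, nitro.

9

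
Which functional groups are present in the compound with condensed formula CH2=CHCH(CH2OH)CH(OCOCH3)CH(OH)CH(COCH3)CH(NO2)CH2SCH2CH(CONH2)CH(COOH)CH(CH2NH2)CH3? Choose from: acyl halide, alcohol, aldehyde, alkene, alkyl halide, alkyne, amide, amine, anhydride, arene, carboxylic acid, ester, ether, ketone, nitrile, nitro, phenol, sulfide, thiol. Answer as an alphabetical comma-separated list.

Working along the chain:
  CH2=CH: C=C double bond → alkene.
  CH(CH2OH): pendant –CH2OH on an sp³ backbone C → alcohol.
  CH(OCOCH3): pendant –OC(=O)CH3: an acyloxy group → ester.
  CH(OH): –OH on an sp³ carbon → alcohol (secondary).
  CH(COCH3): pendant –COCH3: carbonyl C bonded to two carbons → ketone.
  CH(NO2): –NO2 on an sp³ carbon → nitro (the N=O is not a carbonyl).
  CH2SCH2: C–S–C linkage → sulfide (thioether).
  CH(CONH2): pendant –CONH2: carbonyl C bonded to C and N → amide.
  CH(COOH): pendant –COOH: carbonyl C bonded to C and –OH → carboxylic acid.
  CH(CH2NH2): pendant –CH2NH2: N on sp³ C, no adjacent C=O → amine.

alcohol, alkene, amide, amine, carboxylic acid, ester, ketone, nitro, sulfide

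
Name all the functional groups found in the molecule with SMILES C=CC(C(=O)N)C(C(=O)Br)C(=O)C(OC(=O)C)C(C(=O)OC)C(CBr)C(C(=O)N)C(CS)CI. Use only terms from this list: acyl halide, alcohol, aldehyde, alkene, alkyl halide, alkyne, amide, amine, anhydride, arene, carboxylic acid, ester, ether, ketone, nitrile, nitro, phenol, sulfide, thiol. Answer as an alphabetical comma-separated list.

acyl halide, alkene, alkyl halide, amide, ester, ketone, thiol

Taking each segment in turn:
  CH2=CH: C=C double bond → alkene.
  CH(CONH2): pendant –CONH2: carbonyl C bonded to C and N → amide.
  CH(COBr): pendant –C(=O)X: carbonyl C bonded to C and halogen → acyl halide.
  CO: –C(=O)– with carbon on both sides → ketone.
  CH(OCOCH3): pendant –OC(=O)CH3: an acyloxy group → ester.
  CH(COOCH3): pendant –COOCH3: carbonyl C bonded to C and –OCH3 → ester.
  CH(CH2Br): pendant –CH2X: halogen on sp³ carbon → alkyl halide.
  CH(CONH2): pendant –CONH2: carbonyl C bonded to C and N → amide.
  CH(CH2SH): pendant –CH2SH → thiol.
  CH2I: halogen on an sp³ carbon → alkyl halide.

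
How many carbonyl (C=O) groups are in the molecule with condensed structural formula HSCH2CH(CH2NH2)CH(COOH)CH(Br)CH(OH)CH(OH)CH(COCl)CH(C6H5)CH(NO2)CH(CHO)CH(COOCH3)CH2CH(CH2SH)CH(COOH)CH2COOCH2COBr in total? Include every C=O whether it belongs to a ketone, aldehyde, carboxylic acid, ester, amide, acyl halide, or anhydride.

7

CH(COOH): carboxylic acid, 1 C=O (running total 1).
CH(COCl): acyl halide, 1 C=O (running total 2).
CH(CHO): aldehyde, 1 C=O (running total 3).
CH(COOCH3): ester, 1 C=O (running total 4).
CH(COOH): carboxylic acid, 1 C=O (running total 5).
CH2COOCH2: ester, 1 C=O (running total 6).
COBr: acyl halide, 1 C=O (running total 7).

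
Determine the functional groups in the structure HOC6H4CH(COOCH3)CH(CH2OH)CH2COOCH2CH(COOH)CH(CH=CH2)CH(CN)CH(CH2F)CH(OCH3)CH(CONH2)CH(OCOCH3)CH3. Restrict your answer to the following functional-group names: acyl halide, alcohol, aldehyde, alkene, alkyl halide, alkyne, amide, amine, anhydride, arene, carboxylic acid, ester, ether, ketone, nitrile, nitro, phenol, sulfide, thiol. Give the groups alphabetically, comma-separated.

alcohol, alkene, alkyl halide, amide, arene, carboxylic acid, ester, ether, nitrile, phenol

–OH attached directly to an aromatic ring → phenol (not alcohol); the ring itself is an arene.
pendant –COOCH3: carbonyl C bonded to C and –OCH3 → ester.
pendant –CH2OH on an sp³ backbone C → alcohol.
–C(=O)–O–C with C on the carbonyl side → ester.
pendant –COOH: carbonyl C bonded to C and –OH → carboxylic acid.
pendant –CH=CH2: C=C double bond → alkene.
pendant –C≡N: nitrile.
pendant –CH2X: halogen on sp³ carbon → alkyl halide.
pendant –OCH3: C–O–C with sp³ C, no adjacent C=O → ether.
pendant –CONH2: carbonyl C bonded to C and N → amide.
pendant –OC(=O)CH3: an acyloxy group → ester.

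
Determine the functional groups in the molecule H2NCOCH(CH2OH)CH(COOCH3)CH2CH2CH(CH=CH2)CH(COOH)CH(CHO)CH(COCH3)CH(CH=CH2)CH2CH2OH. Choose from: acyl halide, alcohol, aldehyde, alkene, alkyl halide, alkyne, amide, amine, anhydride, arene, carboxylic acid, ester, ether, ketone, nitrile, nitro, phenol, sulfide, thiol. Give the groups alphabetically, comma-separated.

Reading the structure from left to right:
  H2NCO: –C(=O)NH2: carbonyl C bonded to C and to N → amide (the N is not a separate amine).
  CH(CH2OH): pendant –CH2OH on an sp³ backbone C → alcohol.
  CH(COOCH3): pendant –COOCH3: carbonyl C bonded to C and –OCH3 → ester.
  CH(CH=CH2): pendant –CH=CH2: C=C double bond → alkene.
  CH(COOH): pendant –COOH: carbonyl C bonded to C and –OH → carboxylic acid.
  CH(CHO): pendant –CHO: carbonyl C bonded to C and H → aldehyde.
  CH(COCH3): pendant –COCH3: carbonyl C bonded to two carbons → ketone.
  CH(CH=CH2): pendant –CH=CH2: C=C double bond → alkene.
  CH2OH: –OH on an sp³ carbon → alcohol.

alcohol, aldehyde, alkene, amide, carboxylic acid, ester, ketone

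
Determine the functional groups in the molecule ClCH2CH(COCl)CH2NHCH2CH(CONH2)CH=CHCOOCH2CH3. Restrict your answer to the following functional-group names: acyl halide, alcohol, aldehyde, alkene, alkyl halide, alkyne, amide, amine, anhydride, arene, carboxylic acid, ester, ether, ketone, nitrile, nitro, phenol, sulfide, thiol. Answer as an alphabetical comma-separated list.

Reading the structure from left to right:
  ClCH2: halogen on an sp³ carbon → alkyl halide.
  CH(COCl): pendant –C(=O)X: carbonyl C bonded to C and halogen → acyl halide.
  CH2NHCH2: C–N–C with sp³ carbons and no adjacent C=O → amine (secondary).
  CH(CONH2): pendant –CONH2: carbonyl C bonded to C and N → amide.
  CH=CH: C=C double bond → alkene.
  COOCH2CH3: –C(=O)OCH2CH3: carbonyl C bonded to C and to –OEt → ester.

acyl halide, alkene, alkyl halide, amide, amine, ester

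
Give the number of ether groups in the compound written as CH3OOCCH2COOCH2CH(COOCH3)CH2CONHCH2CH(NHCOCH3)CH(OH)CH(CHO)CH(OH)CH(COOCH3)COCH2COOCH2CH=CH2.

CH3O–C(=O)–: carbonyl C bonded to C and to –OCH3 → ester (not ketone + ether).
–C(=O)–O–C with C on the carbonyl side → ester.
pendant –COOCH3: carbonyl C bonded to C and –OCH3 → ester.
–C(=O)–N– linkage → amide (the N is not an amine).
pendant –NHC(=O)CH3: N bonded to a carbonyl → amide (not amine).
–OH on an sp³ carbon → alcohol (secondary).
pendant –CHO: carbonyl C bonded to C and H → aldehyde.
–OH on an sp³ carbon → alcohol (secondary).
pendant –COOCH3: carbonyl C bonded to C and –OCH3 → ester.
–C(=O)– with carbon on both sides → ketone.
–C(=O)–O–C with C on the carbonyl side → ester.
C=C double bond → alkene.
No segment is a ether: CH3OOC is ester, not ether; CH2COOCH2 is ester, not ether; CH(COOCH3) is ester, not ether. → 0.

0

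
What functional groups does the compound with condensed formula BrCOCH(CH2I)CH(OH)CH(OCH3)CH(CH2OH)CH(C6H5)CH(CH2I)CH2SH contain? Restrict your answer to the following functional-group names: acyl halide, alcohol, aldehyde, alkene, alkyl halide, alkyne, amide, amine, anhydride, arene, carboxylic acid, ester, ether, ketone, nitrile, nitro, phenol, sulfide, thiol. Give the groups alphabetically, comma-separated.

acyl halide, alcohol, alkyl halide, arene, ether, thiol

Taking each segment in turn:
  BrCO: –C(=O)Br: carbonyl C bonded to C and to a halogen → acyl halide (not alkyl halide).
  CH(CH2I): pendant –CH2X: halogen on sp³ carbon → alkyl halide.
  CH(OH): –OH on an sp³ carbon → alcohol (secondary).
  CH(OCH3): pendant –OCH3: C–O–C with sp³ C, no adjacent C=O → ether.
  CH(CH2OH): pendant –CH2OH on an sp³ backbone C → alcohol.
  CH(C6H5): pendant –C6H5: benzene ring → arene.
  CH(CH2I): pendant –CH2X: halogen on sp³ carbon → alkyl halide.
  CH2SH: –SH on an sp³ carbon → thiol.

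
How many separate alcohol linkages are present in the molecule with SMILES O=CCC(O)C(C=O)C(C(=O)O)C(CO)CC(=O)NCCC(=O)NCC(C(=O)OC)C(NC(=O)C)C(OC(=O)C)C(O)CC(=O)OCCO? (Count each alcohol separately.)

Working along the chain:
  OHC: terminal –CHO: carbonyl C bonded to H and C → aldehyde.
  CH(OH): –OH on an sp³ carbon → alcohol (secondary).
  CH(CHO): pendant –CHO: carbonyl C bonded to C and H → aldehyde.
  CH(COOH): pendant –COOH: carbonyl C bonded to C and –OH → carboxylic acid.
  CH(CH2OH): pendant –CH2OH on an sp³ backbone C → alcohol.
  CH2CONHCH2: –C(=O)–N– linkage → amide (the N is not an amine).
  CH2CONHCH2: –C(=O)–N– linkage → amide (the N is not an amine).
  CH(COOCH3): pendant –COOCH3: carbonyl C bonded to C and –OCH3 → ester.
  CH(NHCOCH3): pendant –NHC(=O)CH3: N bonded to a carbonyl → amide (not amine).
  CH(OCOCH3): pendant –OC(=O)CH3: an acyloxy group → ester.
  CH(OH): –OH on an sp³ carbon → alcohol (secondary).
  CH2COOCH2: –C(=O)–O–C with C on the carbonyl side → ester.
  CH2OH: –OH on an sp³ carbon → alcohol.
Alcohol appears at: CH(OH), CH(CH2OH), CH(OH), CH2OH → 4.

4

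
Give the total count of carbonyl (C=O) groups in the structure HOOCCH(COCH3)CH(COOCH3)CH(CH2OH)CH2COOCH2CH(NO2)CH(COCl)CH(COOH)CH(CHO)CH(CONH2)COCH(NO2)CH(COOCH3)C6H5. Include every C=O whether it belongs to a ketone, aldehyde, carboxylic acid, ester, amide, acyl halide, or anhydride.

HOOC: carboxylic acid, 1 C=O (running total 1).
CH(COCH3): ketone, 1 C=O (running total 2).
CH(COOCH3): ester, 1 C=O (running total 3).
CH2COOCH2: ester, 1 C=O (running total 4).
CH(COCl): acyl halide, 1 C=O (running total 5).
CH(COOH): carboxylic acid, 1 C=O (running total 6).
CH(CHO): aldehyde, 1 C=O (running total 7).
CH(CONH2): amide, 1 C=O (running total 8).
CO: ketone, 1 C=O (running total 9).
CH(COOCH3): ester, 1 C=O (running total 10).

10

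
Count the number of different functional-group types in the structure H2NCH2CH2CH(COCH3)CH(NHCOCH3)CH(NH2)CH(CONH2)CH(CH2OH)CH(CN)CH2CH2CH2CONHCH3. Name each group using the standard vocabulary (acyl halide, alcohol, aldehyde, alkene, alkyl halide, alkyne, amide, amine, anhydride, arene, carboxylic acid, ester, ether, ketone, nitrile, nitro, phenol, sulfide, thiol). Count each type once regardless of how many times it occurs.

Reading the structure from left to right:
  H2NCH2: –NH2 on an sp³ carbon with no adjacent C=O → amine.
  CH(COCH3): pendant –COCH3: carbonyl C bonded to two carbons → ketone.
  CH(NHCOCH3): pendant –NHC(=O)CH3: N bonded to a carbonyl → amide (not amine).
  CH(NH2): –NH2 on an sp³ carbon with no adjacent C=O → amine.
  CH(CONH2): pendant –CONH2: carbonyl C bonded to C and N → amide.
  CH(CH2OH): pendant –CH2OH on an sp³ backbone C → alcohol.
  CH(CN): pendant –C≡N: nitrile.
  CONHCH3: –C(=O)NHCH3: carbonyl C bonded to C and to N → amide (the N is not an amine).
Distinct types present: alcohol, amide, amine, ketone, nitrile.

5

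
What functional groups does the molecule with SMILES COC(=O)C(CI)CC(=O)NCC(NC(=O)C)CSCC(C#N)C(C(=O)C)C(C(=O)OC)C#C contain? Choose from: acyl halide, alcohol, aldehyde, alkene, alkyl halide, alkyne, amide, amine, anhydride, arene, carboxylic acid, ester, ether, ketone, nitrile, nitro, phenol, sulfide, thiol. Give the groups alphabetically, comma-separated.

CH3O–C(=O)–: carbonyl C bonded to C and to –OCH3 → ester (not ketone + ether).
pendant –CH2X: halogen on sp³ carbon → alkyl halide.
–C(=O)–N– linkage → amide (the N is not an amine).
pendant –NHC(=O)CH3: N bonded to a carbonyl → amide (not amine).
C–S–C linkage → sulfide (thioether).
pendant –C≡N: nitrile.
pendant –COCH3: carbonyl C bonded to two carbons → ketone.
pendant –COOCH3: carbonyl C bonded to C and –OCH3 → ester.
C≡C triple bond → alkyne.

alkyl halide, alkyne, amide, ester, ketone, nitrile, sulfide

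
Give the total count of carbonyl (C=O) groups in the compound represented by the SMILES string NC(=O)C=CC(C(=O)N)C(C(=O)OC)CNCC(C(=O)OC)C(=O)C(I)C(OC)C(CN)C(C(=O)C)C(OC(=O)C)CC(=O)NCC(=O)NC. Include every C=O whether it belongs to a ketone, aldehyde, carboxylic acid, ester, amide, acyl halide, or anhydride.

H2NCO: amide, 1 C=O (running total 1).
CH(CONH2): amide, 1 C=O (running total 2).
CH(COOCH3): ester, 1 C=O (running total 3).
CH(COOCH3): ester, 1 C=O (running total 4).
CO: ketone, 1 C=O (running total 5).
CH(COCH3): ketone, 1 C=O (running total 6).
CH(OCOCH3): ester, 1 C=O (running total 7).
CH2CONHCH2: amide, 1 C=O (running total 8).
CONHCH3: amide, 1 C=O (running total 9).

9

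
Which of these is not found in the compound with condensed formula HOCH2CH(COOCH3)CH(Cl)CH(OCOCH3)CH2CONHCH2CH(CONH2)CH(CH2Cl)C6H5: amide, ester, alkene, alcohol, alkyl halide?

alkene

amide: present (CH2CONHCH2 — –C(=O)–N– linkage → amide (the N is not an amine)).
ester: present (CH(COOCH3) — pendant –COOCH3: carbonyl C bonded to C and –OCH3 → ester).
alcohol: present (HOCH2 — HO– on an sp³ carbon → alcohol).
alkyl halide: present (CH(Cl) — halogen on an sp³ carbon → alkyl halide).
alkene: absent. In C6H5, the C=C units are part of an aromatic ring, which is an arene, not an isolated alkene.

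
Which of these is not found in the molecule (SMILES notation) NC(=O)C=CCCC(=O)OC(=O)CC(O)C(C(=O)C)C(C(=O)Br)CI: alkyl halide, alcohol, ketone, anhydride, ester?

ester

anhydride: present (CH2CO-O-COCH2 — two acyl groups sharing one oxygen, –C(=O)–O–C(=O)– → anhydride).
alkyl halide: present (CH2I — halogen on an sp³ carbon → alkyl halide).
alcohol: present (CH(OH) — –OH on an sp³ carbon → alcohol (secondary)).
ketone: present (CH(COCH3) — pendant –COCH3: carbonyl C bonded to two carbons → ketone).
ester: absent. In CH2CO-O-COCH2, the oxygen bridges two acyl groups, which is an anhydride, not an ester.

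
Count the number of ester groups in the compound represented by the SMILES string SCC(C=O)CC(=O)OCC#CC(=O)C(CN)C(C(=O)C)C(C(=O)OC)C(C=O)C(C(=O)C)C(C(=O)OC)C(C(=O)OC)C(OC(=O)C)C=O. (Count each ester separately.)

5

Working along the chain:
  HSCH2: –SH on an sp³ carbon → thiol.
  CH(CHO): pendant –CHO: carbonyl C bonded to C and H → aldehyde.
  CH2COOCH2: –C(=O)–O–C with C on the carbonyl side → ester.
  C≡C: C≡C triple bond → alkyne.
  CO: –C(=O)– with carbon on both sides → ketone.
  CH(CH2NH2): pendant –CH2NH2: N on sp³ C, no adjacent C=O → amine.
  CH(COCH3): pendant –COCH3: carbonyl C bonded to two carbons → ketone.
  CH(COOCH3): pendant –COOCH3: carbonyl C bonded to C and –OCH3 → ester.
  CH(CHO): pendant –CHO: carbonyl C bonded to C and H → aldehyde.
  CH(COCH3): pendant –COCH3: carbonyl C bonded to two carbons → ketone.
  CH(COOCH3): pendant –COOCH3: carbonyl C bonded to C and –OCH3 → ester.
  CH(COOCH3): pendant –COOCH3: carbonyl C bonded to C and –OCH3 → ester.
  CH(OCOCH3): pendant –OC(=O)CH3: an acyloxy group → ester.
  CHO: terminal –CHO: carbonyl C bonded to H and C → aldehyde.
Ester appears at: CH2COOCH2, CH(COOCH3), CH(COOCH3), CH(COOCH3), CH(OCOCH3) → 5.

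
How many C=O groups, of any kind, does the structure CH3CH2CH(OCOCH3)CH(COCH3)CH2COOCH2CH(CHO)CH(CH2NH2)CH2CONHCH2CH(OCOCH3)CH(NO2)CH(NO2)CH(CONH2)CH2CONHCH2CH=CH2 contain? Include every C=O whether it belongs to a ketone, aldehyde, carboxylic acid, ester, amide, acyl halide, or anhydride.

CH(OCOCH3): ester, 1 C=O (running total 1).
CH(COCH3): ketone, 1 C=O (running total 2).
CH2COOCH2: ester, 1 C=O (running total 3).
CH(CHO): aldehyde, 1 C=O (running total 4).
CH2CONHCH2: amide, 1 C=O (running total 5).
CH(OCOCH3): ester, 1 C=O (running total 6).
CH(CONH2): amide, 1 C=O (running total 7).
CH2CONHCH2: amide, 1 C=O (running total 8).

8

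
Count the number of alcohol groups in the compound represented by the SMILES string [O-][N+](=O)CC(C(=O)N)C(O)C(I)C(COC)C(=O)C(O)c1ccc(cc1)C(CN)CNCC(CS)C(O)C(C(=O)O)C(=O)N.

3

Taking each segment in turn:
  O2NCH2: –NO2 on carbon → nitro group.
  CH(CONH2): pendant –CONH2: carbonyl C bonded to C and N → amide.
  CH(OH): –OH on an sp³ carbon → alcohol (secondary).
  CH(I): halogen on an sp³ carbon → alkyl halide.
  CH(CH2OCH3): pendant –CH2OCH3: C–O–C linkage → ether.
  CO: –C(=O)– with carbon on both sides → ketone.
  CH(OH): –OH on an sp³ carbon → alcohol (secondary).
  C6H4: para-disubstituted benzene ring → arene.
  CH(CH2NH2): pendant –CH2NH2: N on sp³ C, no adjacent C=O → amine.
  CH2NHCH2: C–N–C with sp³ carbons and no adjacent C=O → amine (secondary).
  CH(CH2SH): pendant –CH2SH → thiol.
  CH(OH): –OH on an sp³ carbon → alcohol (secondary).
  CH(COOH): pendant –COOH: carbonyl C bonded to C and –OH → carboxylic acid.
  CONH2: –C(=O)NH2: carbonyl C bonded to C and to N → amide (the N is not a separate amine).
Alcohol appears at: CH(OH), CH(OH), CH(OH) → 3.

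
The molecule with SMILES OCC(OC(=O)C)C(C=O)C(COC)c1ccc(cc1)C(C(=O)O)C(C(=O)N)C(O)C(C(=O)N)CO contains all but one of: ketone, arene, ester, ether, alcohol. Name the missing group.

ether: present (CH(CH2OCH3) — pendant –CH2OCH3: C–O–C linkage → ether).
ester: present (CH(OCOCH3) — pendant –OC(=O)CH3: an acyloxy group → ester).
arene: present (C6H4 — para-disubstituted benzene ring → arene).
alcohol: present (HOCH2 — HO– on an sp³ carbon → alcohol).
ketone: absent. In CH(OCOCH3), the C=O is bonded to an –O–C group, which defines an ester, not a ketone. In CH(CONH2), the C=O is bonded to nitrogen, which defines an amide, not a ketone. In CH(COOH), the C=O bears an –OH, making it a carboxylic acid rather than a ketone. In CH(CHO), the carbonyl carbon carries an H, so it is an aldehyde, not a ketone.

ketone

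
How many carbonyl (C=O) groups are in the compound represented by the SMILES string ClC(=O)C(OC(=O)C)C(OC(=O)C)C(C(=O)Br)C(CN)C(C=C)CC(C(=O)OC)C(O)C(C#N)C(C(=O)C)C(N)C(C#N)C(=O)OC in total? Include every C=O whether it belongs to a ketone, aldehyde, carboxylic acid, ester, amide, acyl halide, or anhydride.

ClCO: acyl halide, 1 C=O (running total 1).
CH(OCOCH3): ester, 1 C=O (running total 2).
CH(OCOCH3): ester, 1 C=O (running total 3).
CH(COBr): acyl halide, 1 C=O (running total 4).
CH(COOCH3): ester, 1 C=O (running total 5).
CH(COCH3): ketone, 1 C=O (running total 6).
COOCH3: ester, 1 C=O (running total 7).

7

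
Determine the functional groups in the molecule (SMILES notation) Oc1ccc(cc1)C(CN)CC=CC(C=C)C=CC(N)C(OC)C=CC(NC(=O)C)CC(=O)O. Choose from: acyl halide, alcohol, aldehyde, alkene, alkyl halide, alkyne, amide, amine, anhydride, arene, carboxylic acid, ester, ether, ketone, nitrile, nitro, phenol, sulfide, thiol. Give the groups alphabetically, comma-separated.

alkene, amide, amine, arene, carboxylic acid, ether, phenol

Working along the chain:
  HOC6H4: –OH attached directly to an aromatic ring → phenol (not alcohol); the ring itself is an arene.
  CH(CH2NH2): pendant –CH2NH2: N on sp³ C, no adjacent C=O → amine.
  CH=CH: C=C double bond → alkene.
  CH(CH=CH2): pendant –CH=CH2: C=C double bond → alkene.
  CH=CH: C=C double bond → alkene.
  CH(NH2): –NH2 on an sp³ carbon with no adjacent C=O → amine.
  CH(OCH3): pendant –OCH3: C–O–C with sp³ C, no adjacent C=O → ether.
  CH=CH: C=C double bond → alkene.
  CH(NHCOCH3): pendant –NHC(=O)CH3: N bonded to a carbonyl → amide (not amine).
  COOH: –COOH: carbonyl C bonded to –OH and C → carboxylic acid (the –OH is not a separate alcohol).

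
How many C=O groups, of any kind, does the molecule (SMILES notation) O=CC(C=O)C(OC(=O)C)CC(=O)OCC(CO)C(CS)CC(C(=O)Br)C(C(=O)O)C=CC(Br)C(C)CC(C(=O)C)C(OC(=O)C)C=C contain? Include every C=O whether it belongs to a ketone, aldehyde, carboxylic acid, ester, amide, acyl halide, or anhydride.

OHC: aldehyde, 1 C=O (running total 1).
CH(CHO): aldehyde, 1 C=O (running total 2).
CH(OCOCH3): ester, 1 C=O (running total 3).
CH2COOCH2: ester, 1 C=O (running total 4).
CH(COBr): acyl halide, 1 C=O (running total 5).
CH(COOH): carboxylic acid, 1 C=O (running total 6).
CH(COCH3): ketone, 1 C=O (running total 7).
CH(OCOCH3): ester, 1 C=O (running total 8).

8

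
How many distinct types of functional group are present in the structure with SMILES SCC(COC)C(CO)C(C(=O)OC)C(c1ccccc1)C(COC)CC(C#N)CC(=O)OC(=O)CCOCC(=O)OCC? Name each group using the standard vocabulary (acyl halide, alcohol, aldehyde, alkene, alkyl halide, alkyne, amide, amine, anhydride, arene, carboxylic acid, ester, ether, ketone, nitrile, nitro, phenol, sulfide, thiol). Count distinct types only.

7

–SH on an sp³ carbon → thiol.
pendant –CH2OCH3: C–O–C linkage → ether.
pendant –CH2OH on an sp³ backbone C → alcohol.
pendant –COOCH3: carbonyl C bonded to C and –OCH3 → ester.
pendant –C6H5: benzene ring → arene.
pendant –CH2OCH3: C–O–C linkage → ether.
pendant –C≡N: nitrile.
two acyl groups sharing one oxygen, –C(=O)–O–C(=O)– → anhydride.
C–O–C with sp³ carbons on both sides and no adjacent C=O → ether.
–C(=O)OCH2CH3: carbonyl C bonded to C and to –OEt → ester.
Distinct types present: alcohol, anhydride, arene, ester, ether, nitrile, thiol.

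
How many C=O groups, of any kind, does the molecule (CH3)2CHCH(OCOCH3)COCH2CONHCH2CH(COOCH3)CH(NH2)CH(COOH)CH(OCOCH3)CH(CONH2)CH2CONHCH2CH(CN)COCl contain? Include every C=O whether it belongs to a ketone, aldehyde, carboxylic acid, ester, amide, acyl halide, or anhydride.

9

CH(OCOCH3): ester, 1 C=O (running total 1).
CO: ketone, 1 C=O (running total 2).
CH2CONHCH2: amide, 1 C=O (running total 3).
CH(COOCH3): ester, 1 C=O (running total 4).
CH(COOH): carboxylic acid, 1 C=O (running total 5).
CH(OCOCH3): ester, 1 C=O (running total 6).
CH(CONH2): amide, 1 C=O (running total 7).
CH2CONHCH2: amide, 1 C=O (running total 8).
COCl: acyl halide, 1 C=O (running total 9).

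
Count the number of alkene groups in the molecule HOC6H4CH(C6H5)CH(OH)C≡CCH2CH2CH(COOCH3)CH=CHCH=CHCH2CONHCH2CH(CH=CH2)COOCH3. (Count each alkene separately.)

3

Reading the structure from left to right:
  HOC6H4: –OH attached directly to an aromatic ring → phenol (not alcohol); the ring itself is an arene.
  CH(C6H5): pendant –C6H5: benzene ring → arene.
  CH(OH): –OH on an sp³ carbon → alcohol (secondary).
  C≡C: C≡C triple bond → alkyne.
  CH(COOCH3): pendant –COOCH3: carbonyl C bonded to C and –OCH3 → ester.
  CH=CH: C=C double bond → alkene.
  CH=CH: C=C double bond → alkene.
  CH2CONHCH2: –C(=O)–N– linkage → amide (the N is not an amine).
  CH(CH=CH2): pendant –CH=CH2: C=C double bond → alkene.
  COOCH3: –C(=O)OCH3: carbonyl C bonded to C and to –OCH3 → ester (not ketone + ether).
Alkene appears at: CH=CH, CH=CH, CH(CH=CH2) → 3.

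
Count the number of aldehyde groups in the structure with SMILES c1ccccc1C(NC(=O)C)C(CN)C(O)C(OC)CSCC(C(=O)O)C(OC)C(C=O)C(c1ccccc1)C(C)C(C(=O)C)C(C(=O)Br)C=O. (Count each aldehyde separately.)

C6H5– phenyl ring → arene.
pendant –NHC(=O)CH3: N bonded to a carbonyl → amide (not amine).
pendant –CH2NH2: N on sp³ C, no adjacent C=O → amine.
–OH on an sp³ carbon → alcohol (secondary).
pendant –OCH3: C–O–C with sp³ C, no adjacent C=O → ether.
C–S–C linkage → sulfide (thioether).
pendant –COOH: carbonyl C bonded to C and –OH → carboxylic acid.
pendant –OCH3: C–O–C with sp³ C, no adjacent C=O → ether.
pendant –CHO: carbonyl C bonded to C and H → aldehyde.
pendant –C6H5: benzene ring → arene.
pendant –COCH3: carbonyl C bonded to two carbons → ketone.
pendant –C(=O)X: carbonyl C bonded to C and halogen → acyl halide.
terminal –CHO: carbonyl C bonded to H and C → aldehyde.
Aldehyde appears at: CH(CHO), CHO → 2.

2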